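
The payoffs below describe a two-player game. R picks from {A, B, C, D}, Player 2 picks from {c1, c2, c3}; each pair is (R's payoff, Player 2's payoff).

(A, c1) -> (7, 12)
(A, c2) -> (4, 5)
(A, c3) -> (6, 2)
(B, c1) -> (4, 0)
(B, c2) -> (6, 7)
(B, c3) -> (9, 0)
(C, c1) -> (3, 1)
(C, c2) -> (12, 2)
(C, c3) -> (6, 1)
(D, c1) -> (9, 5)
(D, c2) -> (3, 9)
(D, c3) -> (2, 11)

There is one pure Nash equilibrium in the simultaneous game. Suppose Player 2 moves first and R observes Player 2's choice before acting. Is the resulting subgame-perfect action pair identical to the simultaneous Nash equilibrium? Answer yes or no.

no

Backward induction with Player 2 moving first.
- c1: BR = D, leader payoff 5.
- c2: BR = C, leader payoff 2.
- c3: BR = B, leader payoff 0.
Among 5, 2, 0, the best is 5 at c1. Subgame-perfect outcome: (D, c1) with payoffs (9, 5).
Under simultaneous play:
R's best replies: c1→D; c2→C; c3→B.
Player 2's best replies: A→c1; B→c2; C→c2; D→c3.
Only (C, c2) has each player best-responding; Nash payoffs (12, 2).
Sequential outcome (D, c1) differs from the Nash profile (C, c2).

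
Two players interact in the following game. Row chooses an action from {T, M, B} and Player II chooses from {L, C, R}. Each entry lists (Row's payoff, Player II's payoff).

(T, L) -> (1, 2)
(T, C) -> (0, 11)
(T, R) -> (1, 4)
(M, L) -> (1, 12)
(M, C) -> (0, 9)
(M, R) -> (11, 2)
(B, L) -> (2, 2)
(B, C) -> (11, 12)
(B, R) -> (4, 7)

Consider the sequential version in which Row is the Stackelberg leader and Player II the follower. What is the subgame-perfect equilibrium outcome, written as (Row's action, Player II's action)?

Player II best-responds to each possible Row move:
- T → Player II plays C (best of 2, 11, 4); Row gets 0.
- M → Player II plays L (best of 12, 9, 2); Row gets 1.
- B → Player II plays C (best of 2, 12, 7); Row gets 11.
Maximizing over 0, 1, 11, Row chooses B. Subgame-perfect outcome: (B, C) with payoffs (11, 12).

(B, C)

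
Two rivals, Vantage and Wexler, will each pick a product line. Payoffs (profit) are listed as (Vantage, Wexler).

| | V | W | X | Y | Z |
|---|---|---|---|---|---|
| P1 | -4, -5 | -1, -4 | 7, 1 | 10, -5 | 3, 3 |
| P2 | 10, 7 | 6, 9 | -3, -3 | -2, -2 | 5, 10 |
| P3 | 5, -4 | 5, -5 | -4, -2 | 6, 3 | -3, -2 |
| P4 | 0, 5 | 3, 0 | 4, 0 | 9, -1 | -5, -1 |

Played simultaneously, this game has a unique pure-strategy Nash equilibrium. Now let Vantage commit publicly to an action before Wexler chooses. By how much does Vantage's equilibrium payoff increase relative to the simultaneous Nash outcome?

1

Wexler best-responds to each possible Vantage move:
- P1: Wexler compares -5, -4, 1, -5, 3 and picks Z; Vantage would get 3.
- P2: Wexler compares 7, 9, -3, -2, 10 and picks Z; Vantage would get 5.
- P3: Wexler compares -4, -5, -2, 3, -2 and picks Y; Vantage would get 6.
- P4: Wexler compares 5, 0, 0, -1, -1 and picks V; Vantage would get 0.
Among 3, 5, 6, 0, the best is 6 at P3. Subgame-perfect outcome: (P3, Y) with payoffs (6, 3).
For the simultaneous game, intersect best replies.
Vantage's best replies: V→P2; W→P2; X→P1; Y→P1; Z→P2.
Wexler's best replies: P1→Z; P2→Z; P3→Y; P4→V.
Only (P2, Z) has each player best-responding; Nash payoffs (5, 10).
Vantage's commitment gain: 6 − 5 = 1.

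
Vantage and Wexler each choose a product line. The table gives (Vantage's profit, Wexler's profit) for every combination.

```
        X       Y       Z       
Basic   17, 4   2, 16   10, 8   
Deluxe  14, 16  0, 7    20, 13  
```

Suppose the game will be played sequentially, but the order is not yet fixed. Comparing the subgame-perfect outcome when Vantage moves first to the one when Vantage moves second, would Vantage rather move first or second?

If Vantage leads: Wexler's best replies are Basic→Y, Deluxe→X; Vantage's induced payoffs 2, 14; outcome (Deluxe, X), payoffs (14, 16).
If Wexler leads: Vantage's best replies are X→Basic, Y→Basic, Z→Deluxe; Wexler's induced payoffs 4, 16, 13; outcome (Basic, Y), payoffs (2, 16).
Vantage gets 14 moving first and 2 moving second, so Vantage prefers to move first.

first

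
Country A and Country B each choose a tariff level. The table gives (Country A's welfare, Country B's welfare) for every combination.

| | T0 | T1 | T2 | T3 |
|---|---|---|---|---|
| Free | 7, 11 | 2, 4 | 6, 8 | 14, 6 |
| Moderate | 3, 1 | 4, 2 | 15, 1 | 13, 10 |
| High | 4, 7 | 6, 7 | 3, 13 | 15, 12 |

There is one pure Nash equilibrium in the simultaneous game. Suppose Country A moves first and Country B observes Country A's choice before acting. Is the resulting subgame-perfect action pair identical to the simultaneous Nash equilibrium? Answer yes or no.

no

Country B best-responds to each possible Country A move:
- Free → Country B plays T0 (best of 11, 4, 8, 6); Country A gets 7.
- Moderate → Country B plays T3 (best of 1, 2, 1, 10); Country A gets 13.
- High → Country B plays T2 (best of 7, 7, 13, 12); Country A gets 3.
Country A's induced payoffs are 7, 13, 3, so Country A commits to Moderate. Subgame-perfect outcome: (Moderate, T3) with payoffs (13, 10).
Under simultaneous play:
Country A's best replies: T0→Free; T1→High; T2→Moderate; T3→High.
Country B's best replies: Free→T0; Moderate→T3; High→T2.
The unique mutual best reply is (Free, T0), giving (7, 11).
Sequential outcome (Moderate, T3) differs from the Nash profile (Free, T0).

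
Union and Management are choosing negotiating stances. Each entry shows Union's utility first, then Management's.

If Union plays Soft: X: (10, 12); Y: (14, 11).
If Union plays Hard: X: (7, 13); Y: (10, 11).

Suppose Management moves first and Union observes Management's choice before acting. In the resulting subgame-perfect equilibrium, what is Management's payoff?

12

Union best-responds to each possible Management move:
- X → Union plays Soft (best of 10, 7); Management gets 12.
- Y → Union plays Soft (best of 14, 10); Management gets 11.
Among 12, 11, the best is 12 at X. Subgame-perfect outcome: (Soft, X) with payoffs (10, 12).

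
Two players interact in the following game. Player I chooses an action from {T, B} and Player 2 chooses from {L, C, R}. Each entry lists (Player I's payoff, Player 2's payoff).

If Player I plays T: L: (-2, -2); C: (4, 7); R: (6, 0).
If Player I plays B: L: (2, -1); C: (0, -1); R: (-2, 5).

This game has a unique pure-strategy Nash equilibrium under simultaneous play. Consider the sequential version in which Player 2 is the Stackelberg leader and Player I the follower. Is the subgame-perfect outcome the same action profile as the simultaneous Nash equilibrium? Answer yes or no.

Player I best-responds to each possible Player 2 move:
- L → Player I plays B (best of -2, 2); Player 2 gets -1.
- C → Player I plays T (best of 4, 0); Player 2 gets 7.
- R → Player I plays T (best of 6, -2); Player 2 gets 0.
Among -1, 7, 0, the best is 7 at C. Subgame-perfect outcome: (T, C) with payoffs (4, 7).
Now find the simultaneous Nash equilibrium.
Player I's best replies: L→B; C→T; R→T.
Player 2's best replies: T→C; B→R.
Only (T, C) has each player best-responding; Nash payoffs (4, 7).
Sequential outcome (T, C) coincides with the Nash profile (T, C).

yes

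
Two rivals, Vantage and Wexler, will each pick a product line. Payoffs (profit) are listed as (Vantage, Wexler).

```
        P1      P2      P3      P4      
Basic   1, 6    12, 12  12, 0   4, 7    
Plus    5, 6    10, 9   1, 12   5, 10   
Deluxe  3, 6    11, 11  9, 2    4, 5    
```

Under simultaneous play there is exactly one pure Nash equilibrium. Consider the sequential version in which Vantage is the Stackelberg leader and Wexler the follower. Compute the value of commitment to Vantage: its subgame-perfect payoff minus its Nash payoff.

Work backward from Wexler's decision.
- Basic: BR = P2, leader payoff 12.
- Plus: BR = P3, leader payoff 1.
- Deluxe: BR = P2, leader payoff 11.
Maximizing over 12, 1, 11, Vantage chooses Basic. Subgame-perfect outcome: (Basic, P2) with payoffs (12, 12).
Now find the simultaneous Nash equilibrium.
Vantage's best replies: P1→Plus; P2→Basic; P3→Basic; P4→Plus.
Wexler's best replies: Basic→P2; Plus→P3; Deluxe→P2.
The unique mutual best reply is (Basic, P2), giving (12, 12).
Vantage's commitment gain: 12 − 12 = 0.

0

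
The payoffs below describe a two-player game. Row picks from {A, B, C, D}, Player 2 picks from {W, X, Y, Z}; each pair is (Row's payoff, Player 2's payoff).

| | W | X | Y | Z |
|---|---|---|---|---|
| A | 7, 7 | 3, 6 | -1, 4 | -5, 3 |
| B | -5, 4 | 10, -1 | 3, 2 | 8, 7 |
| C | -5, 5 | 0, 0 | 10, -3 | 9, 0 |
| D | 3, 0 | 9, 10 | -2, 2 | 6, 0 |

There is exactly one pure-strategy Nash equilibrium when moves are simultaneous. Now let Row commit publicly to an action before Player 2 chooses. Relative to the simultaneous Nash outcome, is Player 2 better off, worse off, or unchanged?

better off

Solve by backward induction (Row leads).
- A: Player 2 compares 7, 6, 4, 3 and picks W; Row would get 7.
- B: Player 2 compares 4, -1, 2, 7 and picks Z; Row would get 8.
- C: Player 2 compares 5, 0, -3, 0 and picks W; Row would get -5.
- D: Player 2 compares 0, 10, 2, 0 and picks X; Row would get 9.
Row's induced payoffs are 7, 8, -5, 9, so Row commits to D. Subgame-perfect outcome: (D, X) with payoffs (9, 10).
Now find the simultaneous Nash equilibrium.
Row's best replies: W→A; X→B; Y→C; Z→C.
Player 2's best replies: A→W; B→Z; C→W; D→X.
The unique mutual best reply is (A, W), giving (7, 7).
Player 2 earns 10 sequentially versus 7 at the Nash outcome: better off.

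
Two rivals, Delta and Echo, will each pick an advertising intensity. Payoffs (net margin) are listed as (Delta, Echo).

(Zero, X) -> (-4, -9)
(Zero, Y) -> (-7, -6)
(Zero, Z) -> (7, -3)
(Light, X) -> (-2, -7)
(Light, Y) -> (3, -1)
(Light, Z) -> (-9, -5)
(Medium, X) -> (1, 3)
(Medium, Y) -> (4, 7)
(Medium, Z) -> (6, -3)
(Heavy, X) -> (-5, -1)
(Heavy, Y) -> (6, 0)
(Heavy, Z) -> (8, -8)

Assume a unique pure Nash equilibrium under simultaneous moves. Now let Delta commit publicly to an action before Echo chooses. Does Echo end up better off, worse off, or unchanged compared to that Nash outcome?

Backward induction with Delta moving first.
- Zero: Echo compares -9, -6, -3 and picks Z; Delta would get 7.
- Light: Echo compares -7, -1, -5 and picks Y; Delta would get 3.
- Medium: Echo compares 3, 7, -3 and picks Y; Delta would get 4.
- Heavy: Echo compares -1, 0, -8 and picks Y; Delta would get 6.
Delta's induced payoffs are 7, 3, 4, 6, so Delta commits to Zero. Subgame-perfect outcome: (Zero, Z) with payoffs (7, -3).
Under simultaneous play:
Delta's best replies: X→Medium; Y→Heavy; Z→Heavy.
Echo's best replies: Zero→Z; Light→Y; Medium→Y; Heavy→Y.
The unique mutual best reply is (Heavy, Y), giving (6, 0).
Echo earns -3 sequentially versus 0 at the Nash outcome: worse off.

worse off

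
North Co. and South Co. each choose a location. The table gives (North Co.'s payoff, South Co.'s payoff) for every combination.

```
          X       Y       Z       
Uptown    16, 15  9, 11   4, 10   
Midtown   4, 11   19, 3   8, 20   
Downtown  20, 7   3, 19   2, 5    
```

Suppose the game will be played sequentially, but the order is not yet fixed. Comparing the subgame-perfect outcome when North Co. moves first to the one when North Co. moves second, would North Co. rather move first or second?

first

If North Co. leads: South Co.'s best replies are Uptown→X, Midtown→Z, Downtown→Y; North Co.'s induced payoffs 16, 8, 3; outcome (Uptown, X), payoffs (16, 15).
If South Co. leads: North Co.'s best replies are X→Downtown, Y→Midtown, Z→Midtown; South Co.'s induced payoffs 7, 3, 20; outcome (Midtown, Z), payoffs (8, 20).
North Co. gets 16 moving first and 8 moving second, so North Co. prefers to move first.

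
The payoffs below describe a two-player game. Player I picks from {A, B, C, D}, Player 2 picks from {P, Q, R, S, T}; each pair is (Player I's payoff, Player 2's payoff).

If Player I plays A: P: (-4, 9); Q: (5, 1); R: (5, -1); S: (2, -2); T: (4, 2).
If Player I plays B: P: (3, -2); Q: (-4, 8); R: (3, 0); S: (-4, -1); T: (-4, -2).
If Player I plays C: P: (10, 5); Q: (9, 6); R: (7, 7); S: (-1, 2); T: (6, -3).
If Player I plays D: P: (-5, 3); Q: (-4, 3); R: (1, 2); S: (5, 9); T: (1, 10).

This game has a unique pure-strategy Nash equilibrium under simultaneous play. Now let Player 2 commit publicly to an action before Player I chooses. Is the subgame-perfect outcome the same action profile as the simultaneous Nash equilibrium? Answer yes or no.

Backward induction with Player 2 moving first.
- P: Player I compares -4, 3, 10, -5 and picks C; Player 2 would get 5.
- Q: Player I compares 5, -4, 9, -4 and picks C; Player 2 would get 6.
- R: Player I compares 5, 3, 7, 1 and picks C; Player 2 would get 7.
- S: Player I compares 2, -4, -1, 5 and picks D; Player 2 would get 9.
- T: Player I compares 4, -4, 6, 1 and picks C; Player 2 would get -3.
Among 5, 6, 7, 9, -3, the best is 9 at S. Subgame-perfect outcome: (D, S) with payoffs (5, 9).
Now find the simultaneous Nash equilibrium.
Player I's best replies: P→C; Q→C; R→C; S→D; T→C.
Player 2's best replies: A→P; B→Q; C→R; D→T.
The unique mutual best reply is (C, R), giving (7, 7).
Sequential outcome (D, S) differs from the Nash profile (C, R).

no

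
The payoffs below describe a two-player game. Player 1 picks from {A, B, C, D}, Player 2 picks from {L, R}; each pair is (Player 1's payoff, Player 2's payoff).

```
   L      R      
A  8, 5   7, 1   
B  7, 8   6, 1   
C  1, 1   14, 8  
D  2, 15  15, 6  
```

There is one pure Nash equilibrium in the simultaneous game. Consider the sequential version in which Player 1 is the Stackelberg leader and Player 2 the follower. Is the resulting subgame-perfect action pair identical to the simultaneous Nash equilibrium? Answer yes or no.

no

Work backward from Player 2's decision.
- A: Player 2 compares 5, 1 and picks L; Player 1 would get 8.
- B: Player 2 compares 8, 1 and picks L; Player 1 would get 7.
- C: Player 2 compares 1, 8 and picks R; Player 1 would get 14.
- D: Player 2 compares 15, 6 and picks L; Player 1 would get 2.
Among 8, 7, 14, 2, the best is 14 at C. Subgame-perfect outcome: (C, R) with payoffs (14, 8).
Now find the simultaneous Nash equilibrium.
Player 1's best replies: L→A; R→D.
Player 2's best replies: A→L; B→L; C→R; D→L.
Only (A, L) has each player best-responding; Nash payoffs (8, 5).
Sequential outcome (C, R) differs from the Nash profile (A, L).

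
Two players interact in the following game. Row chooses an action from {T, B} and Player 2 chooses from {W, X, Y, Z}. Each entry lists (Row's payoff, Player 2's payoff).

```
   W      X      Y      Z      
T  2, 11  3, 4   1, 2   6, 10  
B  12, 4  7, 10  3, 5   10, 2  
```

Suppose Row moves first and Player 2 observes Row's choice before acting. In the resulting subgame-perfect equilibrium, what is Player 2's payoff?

Player 2 best-responds to each possible Row move:
- T: BR = W, leader payoff 2.
- B: BR = X, leader payoff 7.
Maximizing over 2, 7, Row chooses B. Subgame-perfect outcome: (B, X) with payoffs (7, 10).

10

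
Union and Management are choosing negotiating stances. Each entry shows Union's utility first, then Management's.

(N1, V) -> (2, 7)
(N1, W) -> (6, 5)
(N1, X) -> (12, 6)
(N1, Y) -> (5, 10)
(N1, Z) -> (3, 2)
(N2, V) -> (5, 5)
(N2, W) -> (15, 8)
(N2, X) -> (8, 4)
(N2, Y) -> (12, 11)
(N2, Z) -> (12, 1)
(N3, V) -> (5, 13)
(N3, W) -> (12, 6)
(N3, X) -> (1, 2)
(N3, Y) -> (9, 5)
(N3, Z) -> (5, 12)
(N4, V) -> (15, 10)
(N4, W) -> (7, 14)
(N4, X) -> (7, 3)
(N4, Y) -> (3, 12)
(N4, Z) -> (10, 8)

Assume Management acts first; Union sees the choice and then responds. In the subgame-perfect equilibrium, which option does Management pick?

Y

Backward induction with Management moving first.
- V: Union compares 2, 5, 5, 15 and picks N4; Management would get 10.
- W: Union compares 6, 15, 12, 7 and picks N2; Management would get 8.
- X: Union compares 12, 8, 1, 7 and picks N1; Management would get 6.
- Y: Union compares 5, 12, 9, 3 and picks N2; Management would get 11.
- Z: Union compares 3, 12, 5, 10 and picks N2; Management would get 1.
Management's induced payoffs are 10, 8, 6, 11, 1, so Management commits to Y. Subgame-perfect outcome: (N2, Y) with payoffs (12, 11).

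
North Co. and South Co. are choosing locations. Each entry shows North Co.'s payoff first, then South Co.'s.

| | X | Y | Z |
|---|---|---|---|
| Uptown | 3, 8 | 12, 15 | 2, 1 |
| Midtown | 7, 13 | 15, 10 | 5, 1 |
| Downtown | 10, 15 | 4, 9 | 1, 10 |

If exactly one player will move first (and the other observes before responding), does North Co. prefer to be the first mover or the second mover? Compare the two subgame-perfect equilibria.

first

If North Co. leads: South Co.'s best replies are Uptown→Y, Midtown→X, Downtown→X; North Co.'s induced payoffs 12, 7, 10; outcome (Uptown, Y), payoffs (12, 15).
If South Co. leads: North Co.'s best replies are X→Downtown, Y→Midtown, Z→Midtown; South Co.'s induced payoffs 15, 10, 1; outcome (Downtown, X), payoffs (10, 15).
North Co. gets 12 moving first and 10 moving second, so North Co. prefers to move first.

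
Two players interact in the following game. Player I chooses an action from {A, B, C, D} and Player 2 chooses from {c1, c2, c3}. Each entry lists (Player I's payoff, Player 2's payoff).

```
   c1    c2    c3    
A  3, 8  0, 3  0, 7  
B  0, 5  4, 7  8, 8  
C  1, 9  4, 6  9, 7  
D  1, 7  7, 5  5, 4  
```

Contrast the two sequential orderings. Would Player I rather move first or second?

If Player I leads: Player 2's best replies are A→c1, B→c3, C→c1, D→c1; Player I's induced payoffs 3, 8, 1, 1; outcome (B, c3), payoffs (8, 8).
If Player 2 leads: Player I's best replies are c1→A, c2→D, c3→C; Player 2's induced payoffs 8, 5, 7; outcome (A, c1), payoffs (3, 8).
Player I gets 8 moving first and 3 moving second, so Player I prefers to move first.

first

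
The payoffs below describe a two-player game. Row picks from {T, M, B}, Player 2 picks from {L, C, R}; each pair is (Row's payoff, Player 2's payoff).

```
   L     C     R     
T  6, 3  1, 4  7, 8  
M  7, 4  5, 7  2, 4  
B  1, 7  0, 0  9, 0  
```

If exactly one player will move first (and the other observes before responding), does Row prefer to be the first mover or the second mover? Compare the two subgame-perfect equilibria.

first

If Row leads: Player 2's best replies are T→R, M→C, B→L; Row's induced payoffs 7, 5, 1; outcome (T, R), payoffs (7, 8).
If Player 2 leads: Row's best replies are L→M, C→M, R→B; Player 2's induced payoffs 4, 7, 0; outcome (M, C), payoffs (5, 7).
Row gets 7 moving first and 5 moving second, so Row prefers to move first.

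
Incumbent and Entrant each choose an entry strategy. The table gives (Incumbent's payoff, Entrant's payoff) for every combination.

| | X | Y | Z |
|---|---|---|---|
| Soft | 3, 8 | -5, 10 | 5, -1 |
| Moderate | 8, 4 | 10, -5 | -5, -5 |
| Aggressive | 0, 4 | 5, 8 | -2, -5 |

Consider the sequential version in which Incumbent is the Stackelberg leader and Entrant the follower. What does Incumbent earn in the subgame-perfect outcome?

Entrant best-responds to each possible Incumbent move:
- Soft: BR = Y, leader payoff -5.
- Moderate: BR = X, leader payoff 8.
- Aggressive: BR = Y, leader payoff 5.
Maximizing over -5, 8, 5, Incumbent chooses Moderate. Subgame-perfect outcome: (Moderate, X) with payoffs (8, 4).

8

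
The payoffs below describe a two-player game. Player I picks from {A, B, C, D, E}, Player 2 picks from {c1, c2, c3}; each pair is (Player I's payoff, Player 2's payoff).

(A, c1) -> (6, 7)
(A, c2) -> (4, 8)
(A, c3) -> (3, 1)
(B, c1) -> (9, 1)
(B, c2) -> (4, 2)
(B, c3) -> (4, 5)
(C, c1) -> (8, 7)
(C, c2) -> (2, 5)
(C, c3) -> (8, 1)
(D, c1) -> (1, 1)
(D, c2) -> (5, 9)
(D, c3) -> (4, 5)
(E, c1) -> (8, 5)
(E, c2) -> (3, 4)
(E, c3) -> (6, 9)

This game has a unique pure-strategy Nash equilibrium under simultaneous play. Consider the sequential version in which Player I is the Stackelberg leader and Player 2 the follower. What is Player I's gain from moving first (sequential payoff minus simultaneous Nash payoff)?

Backward induction with Player I moving first.
- A: BR = c2, leader payoff 4.
- B: BR = c3, leader payoff 4.
- C: BR = c1, leader payoff 8.
- D: BR = c2, leader payoff 5.
- E: BR = c3, leader payoff 6.
Among 4, 4, 8, 5, 6, the best is 8 at C. Subgame-perfect outcome: (C, c1) with payoffs (8, 7).
Now find the simultaneous Nash equilibrium.
Player I's best replies: c1→B; c2→D; c3→C.
Player 2's best replies: A→c2; B→c3; C→c1; D→c2; E→c3.
The unique mutual best reply is (D, c2), giving (5, 9).
Player I's commitment gain: 8 − 5 = 3.

3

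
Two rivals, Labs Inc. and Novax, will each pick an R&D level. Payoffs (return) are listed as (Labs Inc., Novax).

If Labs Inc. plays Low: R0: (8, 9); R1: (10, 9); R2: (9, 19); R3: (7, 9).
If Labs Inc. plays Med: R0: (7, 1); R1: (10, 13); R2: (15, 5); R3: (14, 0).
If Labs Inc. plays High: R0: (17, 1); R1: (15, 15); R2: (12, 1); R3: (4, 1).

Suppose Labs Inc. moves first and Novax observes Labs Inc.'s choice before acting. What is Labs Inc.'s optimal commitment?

Work backward from Novax's decision.
- Low → Novax plays R2 (best of 9, 9, 19, 9); Labs Inc. gets 9.
- Med → Novax plays R1 (best of 1, 13, 5, 0); Labs Inc. gets 10.
- High → Novax plays R1 (best of 1, 15, 1, 1); Labs Inc. gets 15.
Among 9, 10, 15, the best is 15 at High. Subgame-perfect outcome: (High, R1) with payoffs (15, 15).

High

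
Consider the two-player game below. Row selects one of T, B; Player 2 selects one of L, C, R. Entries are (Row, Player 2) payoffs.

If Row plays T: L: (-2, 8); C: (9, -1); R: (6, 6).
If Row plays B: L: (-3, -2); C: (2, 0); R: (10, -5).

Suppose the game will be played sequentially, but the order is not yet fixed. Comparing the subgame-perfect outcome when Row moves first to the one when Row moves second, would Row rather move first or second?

first

If Row leads: Player 2's best replies are T→L, B→C; Row's induced payoffs -2, 2; outcome (B, C), payoffs (2, 0).
If Player 2 leads: Row's best replies are L→T, C→T, R→B; Player 2's induced payoffs 8, -1, -5; outcome (T, L), payoffs (-2, 8).
Row gets 2 moving first and -2 moving second, so Row prefers to move first.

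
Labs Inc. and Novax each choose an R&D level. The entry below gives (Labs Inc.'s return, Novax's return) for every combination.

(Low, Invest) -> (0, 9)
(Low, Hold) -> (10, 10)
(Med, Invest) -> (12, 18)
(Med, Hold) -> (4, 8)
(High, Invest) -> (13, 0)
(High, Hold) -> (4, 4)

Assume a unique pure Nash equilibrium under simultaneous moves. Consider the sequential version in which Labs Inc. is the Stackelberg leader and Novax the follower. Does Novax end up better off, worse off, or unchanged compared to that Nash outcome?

better off

Backward induction with Labs Inc. moving first.
- Low: BR = Hold, leader payoff 10.
- Med: BR = Invest, leader payoff 12.
- High: BR = Hold, leader payoff 4.
Among 10, 12, 4, the best is 12 at Med. Subgame-perfect outcome: (Med, Invest) with payoffs (12, 18).
For the simultaneous game, intersect best replies.
Labs Inc.'s best replies: Invest→High; Hold→Low.
Novax's best replies: Low→Hold; Med→Invest; High→Hold.
The unique mutual best reply is (Low, Hold), giving (10, 10).
Novax earns 18 sequentially versus 10 at the Nash outcome: better off.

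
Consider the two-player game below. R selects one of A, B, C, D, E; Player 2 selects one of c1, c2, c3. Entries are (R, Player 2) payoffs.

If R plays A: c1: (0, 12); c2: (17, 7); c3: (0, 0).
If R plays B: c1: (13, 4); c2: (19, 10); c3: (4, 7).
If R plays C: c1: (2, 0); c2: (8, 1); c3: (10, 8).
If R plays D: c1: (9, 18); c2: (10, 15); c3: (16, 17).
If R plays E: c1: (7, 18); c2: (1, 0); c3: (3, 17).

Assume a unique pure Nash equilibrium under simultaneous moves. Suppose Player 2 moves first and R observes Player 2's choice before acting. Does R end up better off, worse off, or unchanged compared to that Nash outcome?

worse off

Solve by backward induction (Player 2 leads).
- c1 → R plays B (best of 0, 13, 2, 9, 7); Player 2 gets 4.
- c2 → R plays B (best of 17, 19, 8, 10, 1); Player 2 gets 10.
- c3 → R plays D (best of 0, 4, 10, 16, 3); Player 2 gets 17.
Maximizing over 4, 10, 17, Player 2 chooses c3. Subgame-perfect outcome: (D, c3) with payoffs (16, 17).
Under simultaneous play:
R's best replies: c1→B; c2→B; c3→D.
Player 2's best replies: A→c1; B→c2; C→c3; D→c1; E→c1.
The unique mutual best reply is (B, c2), giving (19, 10).
R earns 16 sequentially versus 19 at the Nash outcome: worse off.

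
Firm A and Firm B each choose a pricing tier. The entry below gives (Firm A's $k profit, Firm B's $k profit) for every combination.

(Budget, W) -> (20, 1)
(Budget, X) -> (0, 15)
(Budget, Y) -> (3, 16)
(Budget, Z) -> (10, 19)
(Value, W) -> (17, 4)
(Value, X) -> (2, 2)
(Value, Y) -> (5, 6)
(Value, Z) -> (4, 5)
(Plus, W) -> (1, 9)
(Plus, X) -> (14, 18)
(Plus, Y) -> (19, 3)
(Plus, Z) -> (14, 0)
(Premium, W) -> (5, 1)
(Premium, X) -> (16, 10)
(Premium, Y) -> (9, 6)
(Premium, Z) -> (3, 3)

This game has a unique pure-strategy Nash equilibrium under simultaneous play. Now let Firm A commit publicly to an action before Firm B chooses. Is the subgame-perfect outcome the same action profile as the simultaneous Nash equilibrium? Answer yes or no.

yes

Backward induction with Firm A moving first.
- Budget: Firm B compares 1, 15, 16, 19 and picks Z; Firm A would get 10.
- Value: Firm B compares 4, 2, 6, 5 and picks Y; Firm A would get 5.
- Plus: Firm B compares 9, 18, 3, 0 and picks X; Firm A would get 14.
- Premium: Firm B compares 1, 10, 6, 3 and picks X; Firm A would get 16.
Among 10, 5, 14, 16, the best is 16 at Premium. Subgame-perfect outcome: (Premium, X) with payoffs (16, 10).
Under simultaneous play:
Firm A's best replies: W→Budget; X→Premium; Y→Plus; Z→Plus.
Firm B's best replies: Budget→Z; Value→Y; Plus→X; Premium→X.
Only (Premium, X) has each player best-responding; Nash payoffs (16, 10).
Sequential outcome (Premium, X) coincides with the Nash profile (Premium, X).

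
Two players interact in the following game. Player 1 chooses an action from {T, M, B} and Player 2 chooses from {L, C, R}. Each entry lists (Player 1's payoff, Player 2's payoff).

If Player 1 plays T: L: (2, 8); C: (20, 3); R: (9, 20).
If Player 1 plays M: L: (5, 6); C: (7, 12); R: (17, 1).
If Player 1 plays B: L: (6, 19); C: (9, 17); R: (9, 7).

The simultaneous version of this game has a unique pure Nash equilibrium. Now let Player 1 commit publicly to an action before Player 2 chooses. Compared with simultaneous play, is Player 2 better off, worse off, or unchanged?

Work backward from Player 2's decision.
- T: Player 2 compares 8, 3, 20 and picks R; Player 1 would get 9.
- M: Player 2 compares 6, 12, 1 and picks C; Player 1 would get 7.
- B: Player 2 compares 19, 17, 7 and picks L; Player 1 would get 6.
Among 9, 7, 6, the best is 9 at T. Subgame-perfect outcome: (T, R) with payoffs (9, 20).
For the simultaneous game, intersect best replies.
Player 1's best replies: L→B; C→T; R→M.
Player 2's best replies: T→R; M→C; B→L.
Only (B, L) has each player best-responding; Nash payoffs (6, 19).
Player 2 earns 20 sequentially versus 19 at the Nash outcome: better off.

better off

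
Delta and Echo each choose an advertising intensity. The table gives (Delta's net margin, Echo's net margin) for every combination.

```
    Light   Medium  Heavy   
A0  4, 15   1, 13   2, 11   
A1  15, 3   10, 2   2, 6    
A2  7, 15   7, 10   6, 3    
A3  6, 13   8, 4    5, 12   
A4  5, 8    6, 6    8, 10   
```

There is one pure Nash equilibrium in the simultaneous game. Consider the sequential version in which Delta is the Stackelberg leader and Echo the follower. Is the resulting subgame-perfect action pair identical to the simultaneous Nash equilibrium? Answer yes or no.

Echo best-responds to each possible Delta move:
- A0: BR = Light, leader payoff 4.
- A1: BR = Heavy, leader payoff 2.
- A2: BR = Light, leader payoff 7.
- A3: BR = Light, leader payoff 6.
- A4: BR = Heavy, leader payoff 8.
Among 4, 2, 7, 6, 8, the best is 8 at A4. Subgame-perfect outcome: (A4, Heavy) with payoffs (8, 10).
Under simultaneous play:
Delta's best replies: Light→A1; Medium→A1; Heavy→A4.
Echo's best replies: A0→Light; A1→Heavy; A2→Light; A3→Light; A4→Heavy.
Only (A4, Heavy) has each player best-responding; Nash payoffs (8, 10).
Sequential outcome (A4, Heavy) coincides with the Nash profile (A4, Heavy).

yes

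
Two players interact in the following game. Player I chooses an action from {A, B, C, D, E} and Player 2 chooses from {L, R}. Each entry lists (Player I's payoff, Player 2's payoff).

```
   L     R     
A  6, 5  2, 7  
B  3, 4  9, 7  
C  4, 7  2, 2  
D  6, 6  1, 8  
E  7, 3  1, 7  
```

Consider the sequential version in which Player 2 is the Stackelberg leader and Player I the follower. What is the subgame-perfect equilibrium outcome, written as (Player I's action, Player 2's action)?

Solve by backward induction (Player 2 leads).
- L: BR = E, leader payoff 3.
- R: BR = B, leader payoff 7.
Among 3, 7, the best is 7 at R. Subgame-perfect outcome: (B, R) with payoffs (9, 7).

(B, R)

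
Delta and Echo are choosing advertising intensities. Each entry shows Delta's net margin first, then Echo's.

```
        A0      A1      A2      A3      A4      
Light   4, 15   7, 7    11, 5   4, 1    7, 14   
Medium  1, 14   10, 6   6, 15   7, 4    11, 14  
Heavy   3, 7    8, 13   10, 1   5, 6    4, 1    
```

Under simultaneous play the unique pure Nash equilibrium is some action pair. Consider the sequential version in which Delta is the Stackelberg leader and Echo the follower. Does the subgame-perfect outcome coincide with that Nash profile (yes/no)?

no

Solve by backward induction (Delta leads).
- Light: BR = A0, leader payoff 4.
- Medium: BR = A2, leader payoff 6.
- Heavy: BR = A1, leader payoff 8.
Maximizing over 4, 6, 8, Delta chooses Heavy. Subgame-perfect outcome: (Heavy, A1) with payoffs (8, 13).
For the simultaneous game, intersect best replies.
Delta's best replies: A0→Light; A1→Medium; A2→Light; A3→Medium; A4→Medium.
Echo's best replies: Light→A0; Medium→A2; Heavy→A1.
Only (Light, A0) has each player best-responding; Nash payoffs (4, 15).
Sequential outcome (Heavy, A1) differs from the Nash profile (Light, A0).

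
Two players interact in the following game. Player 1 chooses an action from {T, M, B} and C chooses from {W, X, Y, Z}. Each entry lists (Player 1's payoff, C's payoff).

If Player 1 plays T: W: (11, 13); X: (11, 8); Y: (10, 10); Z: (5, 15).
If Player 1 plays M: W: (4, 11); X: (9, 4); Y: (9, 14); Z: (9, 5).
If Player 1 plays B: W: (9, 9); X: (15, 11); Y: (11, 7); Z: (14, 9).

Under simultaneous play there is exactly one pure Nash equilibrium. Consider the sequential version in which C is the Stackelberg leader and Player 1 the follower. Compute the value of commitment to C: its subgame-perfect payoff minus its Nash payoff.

Player 1 best-responds to each possible C move:
- W: BR = T, leader payoff 13.
- X: BR = B, leader payoff 11.
- Y: BR = B, leader payoff 7.
- Z: BR = B, leader payoff 9.
Among 13, 11, 7, 9, the best is 13 at W. Subgame-perfect outcome: (T, W) with payoffs (11, 13).
For the simultaneous game, intersect best replies.
Player 1's best replies: W→T; X→B; Y→B; Z→B.
C's best replies: T→Z; M→Y; B→X.
Only (B, X) has each player best-responding; Nash payoffs (15, 11).
C's commitment gain: 13 − 11 = 2.

2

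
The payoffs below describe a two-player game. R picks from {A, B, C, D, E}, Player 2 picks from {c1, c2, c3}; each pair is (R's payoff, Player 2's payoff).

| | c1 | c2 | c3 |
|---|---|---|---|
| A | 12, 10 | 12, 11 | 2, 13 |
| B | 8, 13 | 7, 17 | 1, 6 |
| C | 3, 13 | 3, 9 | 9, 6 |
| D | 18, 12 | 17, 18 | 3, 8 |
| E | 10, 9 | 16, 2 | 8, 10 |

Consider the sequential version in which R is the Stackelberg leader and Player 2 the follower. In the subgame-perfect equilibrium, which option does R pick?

D

Solve by backward induction (R leads).
- A: Player 2 compares 10, 11, 13 and picks c3; R would get 2.
- B: Player 2 compares 13, 17, 6 and picks c2; R would get 7.
- C: Player 2 compares 13, 9, 6 and picks c1; R would get 3.
- D: Player 2 compares 12, 18, 8 and picks c2; R would get 17.
- E: Player 2 compares 9, 2, 10 and picks c3; R would get 8.
Maximizing over 2, 7, 3, 17, 8, R chooses D. Subgame-perfect outcome: (D, c2) with payoffs (17, 18).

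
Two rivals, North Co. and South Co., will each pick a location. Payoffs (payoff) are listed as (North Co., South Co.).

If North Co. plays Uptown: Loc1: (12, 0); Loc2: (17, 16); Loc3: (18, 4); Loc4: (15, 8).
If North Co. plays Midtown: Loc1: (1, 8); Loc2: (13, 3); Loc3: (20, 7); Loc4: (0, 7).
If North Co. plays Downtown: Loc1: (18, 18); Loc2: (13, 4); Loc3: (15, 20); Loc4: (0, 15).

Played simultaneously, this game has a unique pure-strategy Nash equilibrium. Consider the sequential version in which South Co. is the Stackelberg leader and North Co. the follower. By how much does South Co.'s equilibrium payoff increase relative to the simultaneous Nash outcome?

Work backward from North Co.'s decision.
- Loc1: BR = Downtown, leader payoff 18.
- Loc2: BR = Uptown, leader payoff 16.
- Loc3: BR = Midtown, leader payoff 7.
- Loc4: BR = Uptown, leader payoff 8.
Maximizing over 18, 16, 7, 8, South Co. chooses Loc1. Subgame-perfect outcome: (Downtown, Loc1) with payoffs (18, 18).
Now find the simultaneous Nash equilibrium.
North Co.'s best replies: Loc1→Downtown; Loc2→Uptown; Loc3→Midtown; Loc4→Uptown.
South Co.'s best replies: Uptown→Loc2; Midtown→Loc1; Downtown→Loc3.
Only (Uptown, Loc2) has each player best-responding; Nash payoffs (17, 16).
South Co.'s commitment gain: 18 − 16 = 2.

2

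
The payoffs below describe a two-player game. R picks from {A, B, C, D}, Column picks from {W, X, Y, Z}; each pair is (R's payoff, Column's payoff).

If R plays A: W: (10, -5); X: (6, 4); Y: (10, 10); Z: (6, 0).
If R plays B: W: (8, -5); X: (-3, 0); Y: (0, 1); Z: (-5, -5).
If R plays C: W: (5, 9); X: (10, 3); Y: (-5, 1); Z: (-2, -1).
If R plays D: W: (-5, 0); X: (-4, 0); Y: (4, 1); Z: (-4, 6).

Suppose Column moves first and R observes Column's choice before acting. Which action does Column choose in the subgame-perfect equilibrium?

Backward induction with Column moving first.
- W: R compares 10, 8, 5, -5 and picks A; Column would get -5.
- X: R compares 6, -3, 10, -4 and picks C; Column would get 3.
- Y: R compares 10, 0, -5, 4 and picks A; Column would get 10.
- Z: R compares 6, -5, -2, -4 and picks A; Column would get 0.
Among -5, 3, 10, 0, the best is 10 at Y. Subgame-perfect outcome: (A, Y) with payoffs (10, 10).

Y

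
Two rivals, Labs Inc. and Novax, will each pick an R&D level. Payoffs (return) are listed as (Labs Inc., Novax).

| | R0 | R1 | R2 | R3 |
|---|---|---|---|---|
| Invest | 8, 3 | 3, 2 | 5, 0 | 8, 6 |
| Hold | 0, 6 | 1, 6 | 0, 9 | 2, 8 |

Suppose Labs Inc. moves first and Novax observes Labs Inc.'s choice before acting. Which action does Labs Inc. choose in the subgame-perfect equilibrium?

Invest

Backward induction with Labs Inc. moving first.
- Invest: Novax compares 3, 2, 0, 6 and picks R3; Labs Inc. would get 8.
- Hold: Novax compares 6, 6, 9, 8 and picks R2; Labs Inc. would get 0.
Among 8, 0, the best is 8 at Invest. Subgame-perfect outcome: (Invest, R3) with payoffs (8, 6).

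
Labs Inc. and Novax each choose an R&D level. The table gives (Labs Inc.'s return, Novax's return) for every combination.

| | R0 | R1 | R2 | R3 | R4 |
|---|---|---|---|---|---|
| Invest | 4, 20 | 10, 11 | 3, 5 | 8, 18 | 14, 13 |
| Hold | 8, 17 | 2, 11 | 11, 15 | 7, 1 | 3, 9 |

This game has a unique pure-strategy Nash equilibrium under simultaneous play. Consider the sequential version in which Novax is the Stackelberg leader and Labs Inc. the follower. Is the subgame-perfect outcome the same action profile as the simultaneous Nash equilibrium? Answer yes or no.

no

Backward induction with Novax moving first.
- R0 → Labs Inc. plays Hold (best of 4, 8); Novax gets 17.
- R1 → Labs Inc. plays Invest (best of 10, 2); Novax gets 11.
- R2 → Labs Inc. plays Hold (best of 3, 11); Novax gets 15.
- R3 → Labs Inc. plays Invest (best of 8, 7); Novax gets 18.
- R4 → Labs Inc. plays Invest (best of 14, 3); Novax gets 13.
Among 17, 11, 15, 18, 13, the best is 18 at R3. Subgame-perfect outcome: (Invest, R3) with payoffs (8, 18).
For the simultaneous game, intersect best replies.
Labs Inc.'s best replies: R0→Hold; R1→Invest; R2→Hold; R3→Invest; R4→Invest.
Novax's best replies: Invest→R0; Hold→R0.
Only (Hold, R0) has each player best-responding; Nash payoffs (8, 17).
Sequential outcome (Invest, R3) differs from the Nash profile (Hold, R0).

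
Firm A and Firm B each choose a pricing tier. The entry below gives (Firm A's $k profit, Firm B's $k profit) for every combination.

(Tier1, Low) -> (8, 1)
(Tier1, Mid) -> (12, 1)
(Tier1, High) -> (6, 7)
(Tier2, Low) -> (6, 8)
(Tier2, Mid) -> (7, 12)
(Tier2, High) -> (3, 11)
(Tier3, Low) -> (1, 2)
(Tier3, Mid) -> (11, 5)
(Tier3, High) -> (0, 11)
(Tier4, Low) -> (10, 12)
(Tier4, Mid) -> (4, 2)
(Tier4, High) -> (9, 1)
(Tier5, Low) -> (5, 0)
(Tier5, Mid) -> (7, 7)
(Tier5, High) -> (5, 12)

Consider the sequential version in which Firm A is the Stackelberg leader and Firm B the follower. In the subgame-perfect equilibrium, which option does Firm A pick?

Tier4

Solve by backward induction (Firm A leads).
- Tier1: Firm B compares 1, 1, 7 and picks High; Firm A would get 6.
- Tier2: Firm B compares 8, 12, 11 and picks Mid; Firm A would get 7.
- Tier3: Firm B compares 2, 5, 11 and picks High; Firm A would get 0.
- Tier4: Firm B compares 12, 2, 1 and picks Low; Firm A would get 10.
- Tier5: Firm B compares 0, 7, 12 and picks High; Firm A would get 5.
Maximizing over 6, 7, 0, 10, 5, Firm A chooses Tier4. Subgame-perfect outcome: (Tier4, Low) with payoffs (10, 12).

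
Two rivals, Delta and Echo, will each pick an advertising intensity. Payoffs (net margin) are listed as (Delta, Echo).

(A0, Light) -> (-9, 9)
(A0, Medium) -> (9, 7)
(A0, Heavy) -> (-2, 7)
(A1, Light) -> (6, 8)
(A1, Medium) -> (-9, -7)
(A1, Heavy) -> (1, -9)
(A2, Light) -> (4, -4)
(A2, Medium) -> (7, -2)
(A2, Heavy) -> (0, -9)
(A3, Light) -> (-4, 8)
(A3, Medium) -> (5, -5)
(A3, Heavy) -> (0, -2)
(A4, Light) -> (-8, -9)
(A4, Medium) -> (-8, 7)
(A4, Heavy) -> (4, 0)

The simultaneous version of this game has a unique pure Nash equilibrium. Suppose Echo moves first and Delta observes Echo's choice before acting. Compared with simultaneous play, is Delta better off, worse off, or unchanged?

Solve by backward induction (Echo leads).
- Light → Delta plays A1 (best of -9, 6, 4, -4, -8); Echo gets 8.
- Medium → Delta plays A0 (best of 9, -9, 7, 5, -8); Echo gets 7.
- Heavy → Delta plays A4 (best of -2, 1, 0, 0, 4); Echo gets 0.
Maximizing over 8, 7, 0, Echo chooses Light. Subgame-perfect outcome: (A1, Light) with payoffs (6, 8).
Under simultaneous play:
Delta's best replies: Light→A1; Medium→A0; Heavy→A4.
Echo's best replies: A0→Light; A1→Light; A2→Medium; A3→Light; A4→Medium.
The unique mutual best reply is (A1, Light), giving (6, 8).
Delta earns 6 sequentially versus 6 at the Nash outcome: unchanged.

unchanged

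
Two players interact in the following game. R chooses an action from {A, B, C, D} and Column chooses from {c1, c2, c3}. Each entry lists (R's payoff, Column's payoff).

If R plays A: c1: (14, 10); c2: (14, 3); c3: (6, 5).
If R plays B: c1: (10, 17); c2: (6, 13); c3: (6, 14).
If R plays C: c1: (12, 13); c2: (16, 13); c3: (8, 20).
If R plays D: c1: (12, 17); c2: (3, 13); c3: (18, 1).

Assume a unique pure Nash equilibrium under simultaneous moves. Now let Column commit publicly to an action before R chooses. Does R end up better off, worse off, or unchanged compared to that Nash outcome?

better off

Backward induction with Column moving first.
- c1: R compares 14, 10, 12, 12 and picks A; Column would get 10.
- c2: R compares 14, 6, 16, 3 and picks C; Column would get 13.
- c3: R compares 6, 6, 8, 18 and picks D; Column would get 1.
Column's induced payoffs are 10, 13, 1, so Column commits to c2. Subgame-perfect outcome: (C, c2) with payoffs (16, 13).
Now find the simultaneous Nash equilibrium.
R's best replies: c1→A; c2→C; c3→D.
Column's best replies: A→c1; B→c1; C→c3; D→c1.
Only (A, c1) has each player best-responding; Nash payoffs (14, 10).
R earns 16 sequentially versus 14 at the Nash outcome: better off.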